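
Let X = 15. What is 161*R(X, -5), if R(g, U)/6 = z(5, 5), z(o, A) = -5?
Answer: -4830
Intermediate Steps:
R(g, U) = -30 (R(g, U) = 6*(-5) = -30)
161*R(X, -5) = 161*(-30) = -4830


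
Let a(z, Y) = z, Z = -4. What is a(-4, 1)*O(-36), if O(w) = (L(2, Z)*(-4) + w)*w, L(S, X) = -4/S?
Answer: -4032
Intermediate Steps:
O(w) = w*(8 + w) (O(w) = (-4/2*(-4) + w)*w = (-4*½*(-4) + w)*w = (-2*(-4) + w)*w = (8 + w)*w = w*(8 + w))
a(-4, 1)*O(-36) = -(-144)*(8 - 36) = -(-144)*(-28) = -4*1008 = -4032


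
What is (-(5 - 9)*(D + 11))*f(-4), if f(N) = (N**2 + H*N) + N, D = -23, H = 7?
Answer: 768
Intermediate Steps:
f(N) = N**2 + 8*N (f(N) = (N**2 + 7*N) + N = N**2 + 8*N)
(-(5 - 9)*(D + 11))*f(-4) = (-(5 - 9)*(-23 + 11))*(-4*(8 - 4)) = (-(-4)*(-12))*(-4*4) = -1*48*(-16) = -48*(-16) = 768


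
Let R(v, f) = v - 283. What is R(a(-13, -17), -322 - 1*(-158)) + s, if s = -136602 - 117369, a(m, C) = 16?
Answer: -254238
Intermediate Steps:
R(v, f) = -283 + v
s = -253971
R(a(-13, -17), -322 - 1*(-158)) + s = (-283 + 16) - 253971 = -267 - 253971 = -254238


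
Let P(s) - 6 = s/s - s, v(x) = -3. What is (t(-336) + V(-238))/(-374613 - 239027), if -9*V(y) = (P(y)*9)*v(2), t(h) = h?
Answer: -399/613640 ≈ -0.00065022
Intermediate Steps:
P(s) = 7 - s (P(s) = 6 + (s/s - s) = 6 + (1 - s) = 7 - s)
V(y) = 21 - 3*y (V(y) = -(7 - y)*9*(-3)/9 = -(63 - 9*y)*(-3)/9 = -(-189 + 27*y)/9 = 21 - 3*y)
(t(-336) + V(-238))/(-374613 - 239027) = (-336 + (21 - 3*(-238)))/(-374613 - 239027) = (-336 + (21 + 714))/(-613640) = (-336 + 735)*(-1/613640) = 399*(-1/613640) = -399/613640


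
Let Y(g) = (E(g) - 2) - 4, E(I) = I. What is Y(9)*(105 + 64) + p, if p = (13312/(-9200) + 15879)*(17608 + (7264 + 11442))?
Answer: 331532331727/575 ≈ 5.7658e+8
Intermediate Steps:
p = 331532040202/575 (p = (13312*(-1/9200) + 15879)*(17608 + 18706) = (-832/575 + 15879)*36314 = (9129593/575)*36314 = 331532040202/575 ≈ 5.7658e+8)
Y(g) = -6 + g (Y(g) = (g - 2) - 4 = (-2 + g) - 4 = -6 + g)
Y(9)*(105 + 64) + p = (-6 + 9)*(105 + 64) + 331532040202/575 = 3*169 + 331532040202/575 = 507 + 331532040202/575 = 331532331727/575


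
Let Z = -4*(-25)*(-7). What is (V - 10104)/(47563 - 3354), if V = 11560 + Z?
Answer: 756/44209 ≈ 0.017101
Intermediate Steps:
Z = -700 (Z = 100*(-7) = -700)
V = 10860 (V = 11560 - 700 = 10860)
(V - 10104)/(47563 - 3354) = (10860 - 10104)/(47563 - 3354) = 756/44209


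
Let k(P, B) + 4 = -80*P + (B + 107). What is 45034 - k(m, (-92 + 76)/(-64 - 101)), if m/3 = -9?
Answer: 7057199/165 ≈ 42771.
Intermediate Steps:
m = -27 (m = 3*(-9) = -27)
k(P, B) = 103 + B - 80*P (k(P, B) = -4 + (-80*P + (B + 107)) = -4 + (-80*P + (107 + B)) = -4 + (107 + B - 80*P) = 103 + B - 80*P)
45034 - k(m, (-92 + 76)/(-64 - 101)) = 45034 - (103 + (-92 + 76)/(-64 - 101) - 80*(-27)) = 45034 - (103 - 16/(-165) + 2160) = 45034 - (103 - 16*(-1/165) + 2160) = 45034 - (103 + 16/165 + 2160) = 45034 - 1*373411/165 = 45034 - 373411/165 = 7057199/165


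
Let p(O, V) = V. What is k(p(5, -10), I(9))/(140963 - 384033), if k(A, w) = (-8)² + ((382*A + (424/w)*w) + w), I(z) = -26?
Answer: 1679/121535 ≈ 0.013815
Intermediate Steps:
k(A, w) = 488 + w + 382*A (k(A, w) = 64 + ((382*A + 424) + w) = 64 + ((424 + 382*A) + w) = 64 + (424 + w + 382*A) = 488 + w + 382*A)
k(p(5, -10), I(9))/(140963 - 384033) = (488 - 26 + 382*(-10))/(140963 - 384033) = (488 - 26 - 3820)/(-243070) = -3358*(-1/243070) = 1679/121535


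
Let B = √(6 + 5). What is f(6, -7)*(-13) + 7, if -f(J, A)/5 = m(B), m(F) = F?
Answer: 7 + 65*√11 ≈ 222.58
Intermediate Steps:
B = √11 ≈ 3.3166
f(J, A) = -5*√11
f(6, -7)*(-13) + 7 = -5*√11*(-13) + 7 = 65*√11 + 7 = 7 + 65*√11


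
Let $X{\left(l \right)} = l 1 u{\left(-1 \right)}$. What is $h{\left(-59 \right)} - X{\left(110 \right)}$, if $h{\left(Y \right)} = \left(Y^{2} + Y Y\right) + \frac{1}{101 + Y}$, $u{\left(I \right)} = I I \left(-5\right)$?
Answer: $\frac{315505}{42} \approx 7512.0$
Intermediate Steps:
$u{\left(I \right)} = - 5 I^{2}$ ($u{\left(I \right)} = I^{2} \left(-5\right) = - 5 I^{2}$)
$X{\left(l \right)} = - 5 l$ ($X{\left(l \right)} = l 1 \left(- 5 \left(-1\right)^{2}\right) = l \left(\left(-5\right) 1\right) = l \left(-5\right) = - 5 l$)
$h{\left(Y \right)} = \frac{1}{101 + Y} + 2 Y^{2}$ ($h{\left(Y \right)} = \left(Y^{2} + Y^{2}\right) + \frac{1}{101 + Y} = 2 Y^{2} + \frac{1}{101 + Y} = \frac{1}{101 + Y} + 2 Y^{2}$)
$h{\left(-59 \right)} - X{\left(110 \right)} = \frac{1 + 2 \left(-59\right)^{3} + 202 \left(-59\right)^{2}}{101 - 59} - \left(-5\right) 110 = \frac{1 + 2 \left(-205379\right) + 202 \cdot 3481}{42} - -550 = \frac{1 - 410758 + 703162}{42} + 550 = \frac{1}{42} \cdot 292405 + 550 = \frac{292405}{42} + 550 = \frac{315505}{42}$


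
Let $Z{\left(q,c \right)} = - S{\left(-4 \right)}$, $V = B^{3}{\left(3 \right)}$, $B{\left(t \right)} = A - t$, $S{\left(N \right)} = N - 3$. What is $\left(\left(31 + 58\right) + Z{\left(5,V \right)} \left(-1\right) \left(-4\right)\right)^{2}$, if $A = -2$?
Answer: $13689$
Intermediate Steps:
$S{\left(N \right)} = -3 + N$
$B{\left(t \right)} = -2 - t$
$V = -125$ ($V = \left(-2 - 3\right)^{3} = \left(-5\right)^{3} = -125$)
$Z{\left(q,c \right)} = 7$ ($Z{\left(q,c \right)} = - (-3 - 4) = \left(-1\right) \left(-7\right) = 7$)
$\left(\left(31 + 58\right) + Z{\left(5,V \right)} \left(-1\right) \left(-4\right)\right)^{2} = \left(\left(31 + 58\right) + 7 \left(-1\right) \left(-4\right)\right)^{2} = \left(89 - -28\right)^{2} = \left(89 + 28\right)^{2} = 117^{2} = 13689$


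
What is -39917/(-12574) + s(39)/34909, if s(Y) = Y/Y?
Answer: 1393475127/438945766 ≈ 3.1746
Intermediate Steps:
s(Y) = 1
-39917/(-12574) + s(39)/34909 = -39917/(-12574) + 1/34909 = -39917*(-1/12574) + 1*(1/34909) = 39917/12574 + 1/34909 = 1393475127/438945766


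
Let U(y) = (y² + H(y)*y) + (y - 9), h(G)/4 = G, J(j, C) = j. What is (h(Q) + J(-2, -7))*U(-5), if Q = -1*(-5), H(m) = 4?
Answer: -162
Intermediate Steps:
Q = 5
h(G) = 4*G
U(y) = -9 + y² + 5*y (U(y) = (y² + 4*y) + (y - 9) = (y² + 4*y) + (-9 + y) = -9 + y² + 5*y)
(h(Q) + J(-2, -7))*U(-5) = (4*5 - 2)*(-9 + (-5)² + 5*(-5)) = (20 - 2)*(-9 + 25 - 25) = 18*(-9) = -162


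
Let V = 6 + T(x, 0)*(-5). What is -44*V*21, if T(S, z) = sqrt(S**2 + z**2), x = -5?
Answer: 17556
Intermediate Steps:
V = -19 (V = 6 + sqrt((-5)**2 + 0**2)*(-5) = 6 + sqrt(25 + 0)*(-5) = 6 + sqrt(25)*(-5) = 6 + 5*(-5) = 6 - 25 = -19)
-44*V*21 = -44*(-19)*21 = 836*21 = 17556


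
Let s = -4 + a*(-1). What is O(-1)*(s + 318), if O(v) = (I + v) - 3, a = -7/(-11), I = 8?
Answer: 13788/11 ≈ 1253.5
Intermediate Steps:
a = 7/11 (a = -7*(-1/11) = 7/11 ≈ 0.63636)
O(v) = 5 + v (O(v) = (8 + v) - 3 = 5 + v)
s = -51/11 (s = -4 + (7/11)*(-1) = -4 - 7/11 = -51/11 ≈ -4.6364)
O(-1)*(s + 318) = (5 - 1)*(-51/11 + 318) = 4*(3447/11) = 13788/11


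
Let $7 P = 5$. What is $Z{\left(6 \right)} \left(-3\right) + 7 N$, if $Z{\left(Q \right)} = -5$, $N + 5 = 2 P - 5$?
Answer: $-45$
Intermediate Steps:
$P = \frac{5}{7}$ ($P = \frac{1}{7} \cdot 5 = \frac{5}{7} \approx 0.71429$)
$N = - \frac{60}{7}$ ($N = -5 + \left(2 \cdot \frac{5}{7} - 5\right) = -5 + \left(\frac{10}{7} - 5\right) = -5 - \frac{25}{7} = - \frac{60}{7} \approx -8.5714$)
$Z{\left(6 \right)} \left(-3\right) + 7 N = \left(-5\right) \left(-3\right) + 7 \left(- \frac{60}{7}\right) = 15 - 60 = -45$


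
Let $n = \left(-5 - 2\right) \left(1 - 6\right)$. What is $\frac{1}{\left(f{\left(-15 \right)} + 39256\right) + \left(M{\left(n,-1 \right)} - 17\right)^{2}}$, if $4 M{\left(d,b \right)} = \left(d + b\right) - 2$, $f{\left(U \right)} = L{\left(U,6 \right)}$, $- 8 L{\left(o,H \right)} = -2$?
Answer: $\frac{4}{157349} \approx 2.5421 \cdot 10^{-5}$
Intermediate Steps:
$L{\left(o,H \right)} = \frac{1}{4}$ ($L{\left(o,H \right)} = \left(- \frac{1}{8}\right) \left(-2\right) = \frac{1}{4}$)
$f{\left(U \right)} = \frac{1}{4}$
$n = 35$ ($n = \left(-7\right) \left(-5\right) = 35$)
$M{\left(d,b \right)} = - \frac{1}{2} + \frac{b}{4} + \frac{d}{4}$ ($M{\left(d,b \right)} = \frac{\left(d + b\right) - 2}{4} = \frac{\left(b + d\right) - 2}{4} = \frac{-2 + b + d}{4} = - \frac{1}{2} + \frac{b}{4} + \frac{d}{4}$)
$\frac{1}{\left(f{\left(-15 \right)} + 39256\right) + \left(M{\left(n,-1 \right)} - 17\right)^{2}} = \frac{1}{\left(\frac{1}{4} + 39256\right) + \left(\left(- \frac{1}{2} + \frac{1}{4} \left(-1\right) + \frac{1}{4} \cdot 35\right) - 17\right)^{2}} = \frac{1}{\frac{157025}{4} + \left(\left(- \frac{1}{2} - \frac{1}{4} + \frac{35}{4}\right) - 17\right)^{2}} = \frac{1}{\frac{157025}{4} + \left(8 - 17\right)^{2}} = \frac{1}{\frac{157025}{4} + \left(-9\right)^{2}} = \frac{1}{\frac{157025}{4} + 81} = \frac{1}{\frac{157349}{4}} = \frac{4}{157349}$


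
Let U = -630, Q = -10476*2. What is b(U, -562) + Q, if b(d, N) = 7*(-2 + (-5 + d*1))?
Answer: -25411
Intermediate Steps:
Q = -20952
b(d, N) = -49 + 7*d (b(d, N) = 7*(-2 + (-5 + d)) = 7*(-7 + d) = -49 + 7*d)
b(U, -562) + Q = (-49 + 7*(-630)) - 20952 = (-49 - 4410) - 20952 = -4459 - 20952 = -25411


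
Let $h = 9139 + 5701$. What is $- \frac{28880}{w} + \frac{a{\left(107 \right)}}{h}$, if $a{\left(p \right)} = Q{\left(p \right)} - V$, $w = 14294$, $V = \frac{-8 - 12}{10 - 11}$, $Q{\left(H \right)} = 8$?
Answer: $- \frac{7656263}{3787910} \approx -2.0212$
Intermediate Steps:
$V = 20$ ($V = - \frac{20}{-1} = \left(-20\right) \left(-1\right) = 20$)
$h = 14840$
$a{\left(p \right)} = -12$ ($a{\left(p \right)} = 8 - 20 = -12$)
$- \frac{28880}{w} + \frac{a{\left(107 \right)}}{h} = - \frac{28880}{14294} - \frac{12}{14840} = \left(-28880\right) \frac{1}{14294} - \frac{3}{3710} = - \frac{14440}{7147} - \frac{3}{3710} = - \frac{7656263}{3787910}$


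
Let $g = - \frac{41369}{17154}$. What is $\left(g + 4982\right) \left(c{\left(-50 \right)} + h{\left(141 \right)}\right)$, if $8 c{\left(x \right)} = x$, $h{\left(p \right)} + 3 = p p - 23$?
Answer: $\frac{2260636568435}{22872} \approx 9.8839 \cdot 10^{7}$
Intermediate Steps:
$h{\left(p \right)} = -26 + p^{2}$ ($h{\left(p \right)} = -3 + \left(p p - 23\right) = -3 + \left(p^{2} - 23\right) = -3 + \left(-23 + p^{2}\right) = -26 + p^{2}$)
$g = - \frac{41369}{17154}$ ($g = \left(-41369\right) \frac{1}{17154} = - \frac{41369}{17154} \approx -2.4116$)
$c{\left(x \right)} = \frac{x}{8}$
$\left(g + 4982\right) \left(c{\left(-50 \right)} + h{\left(141 \right)}\right) = \left(- \frac{41369}{17154} + 4982\right) \left(\frac{1}{8} \left(-50\right) - \left(26 - 141^{2}\right)\right) = \frac{85419859 \left(- \frac{25}{4} + \left(-26 + 19881\right)\right)}{17154} = \frac{85419859 \left(- \frac{25}{4} + 19855\right)}{17154} = \frac{85419859}{17154} \cdot \frac{79395}{4} = \frac{2260636568435}{22872}$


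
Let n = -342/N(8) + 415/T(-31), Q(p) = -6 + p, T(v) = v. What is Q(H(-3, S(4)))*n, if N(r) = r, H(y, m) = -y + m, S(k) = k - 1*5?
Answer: 6961/31 ≈ 224.55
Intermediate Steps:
S(k) = -5 + k (S(k) = k - 5 = -5 + k)
H(y, m) = m - y
n = -6961/124 (n = -342/8 + 415/(-31) = -342*⅛ + 415*(-1/31) = -171/4 - 415/31 = -6961/124 ≈ -56.137)
Q(H(-3, S(4)))*n = (-6 + ((-5 + 4) - 1*(-3)))*(-6961/124) = (-6 + (-1 + 3))*(-6961/124) = (-6 + 2)*(-6961/124) = -4*(-6961/124) = 6961/31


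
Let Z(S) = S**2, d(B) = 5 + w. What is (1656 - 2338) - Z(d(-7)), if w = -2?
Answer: -691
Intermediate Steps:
d(B) = 3 (d(B) = 5 - 2 = 3)
(1656 - 2338) - Z(d(-7)) = (1656 - 2338) - 1*3**2 = -682 - 1*9 = -682 - 9 = -691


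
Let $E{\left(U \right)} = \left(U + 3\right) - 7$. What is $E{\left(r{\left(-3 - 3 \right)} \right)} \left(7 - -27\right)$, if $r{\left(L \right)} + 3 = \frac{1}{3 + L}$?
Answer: $- \frac{748}{3} \approx -249.33$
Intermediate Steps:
$r{\left(L \right)} = -3 + \frac{1}{3 + L}$
$E{\left(U \right)} = -4 + U$ ($E{\left(U \right)} = \left(3 + U\right) - 7 = -4 + U$)
$E{\left(r{\left(-3 - 3 \right)} \right)} \left(7 - -27\right) = \left(-4 + \frac{-8 - 3 \left(-3 - 3\right)}{3 - 6}\right) \left(7 - -27\right) = \left(-4 + \frac{-8 - -18}{3 - 6}\right) \left(7 + 27\right) = \left(-4 + \frac{-8 + 18}{-3}\right) 34 = \left(-4 - \frac{10}{3}\right) 34 = \left(- \frac{22}{3}\right) 34 = - \frac{748}{3}$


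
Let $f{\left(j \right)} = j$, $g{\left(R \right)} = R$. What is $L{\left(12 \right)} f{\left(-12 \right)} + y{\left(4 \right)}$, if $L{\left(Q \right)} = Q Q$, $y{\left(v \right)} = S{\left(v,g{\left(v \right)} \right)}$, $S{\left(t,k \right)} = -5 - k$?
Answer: $-1737$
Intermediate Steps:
$y{\left(v \right)} = -5 - v$
$L{\left(Q \right)} = Q^{2}$
$L{\left(12 \right)} f{\left(-12 \right)} + y{\left(4 \right)} = 12^{2} \left(-12\right) - 9 = 144 \left(-12\right) - 9 = -1728 - 9 = -1737$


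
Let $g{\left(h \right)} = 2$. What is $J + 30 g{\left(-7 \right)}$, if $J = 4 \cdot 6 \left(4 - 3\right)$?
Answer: $84$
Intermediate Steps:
$J = 24$ ($J = 24 \cdot 1 = 24$)
$J + 30 g{\left(-7 \right)} = 24 + 30 \cdot 2 = 24 + 60 = 84$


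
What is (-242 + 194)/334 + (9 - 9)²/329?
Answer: -24/167 ≈ -0.14371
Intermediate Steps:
(-242 + 194)/334 + (9 - 9)²/329 = -48*1/334 + 0²*(1/329) = -24/167 + 0*(1/329) = -24/167 + 0 = -24/167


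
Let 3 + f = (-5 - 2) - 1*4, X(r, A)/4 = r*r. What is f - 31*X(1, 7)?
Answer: -138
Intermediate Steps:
X(r, A) = 4*r² (X(r, A) = 4*(r*r) = 4*r²)
f = -14 (f = -3 + ((-5 - 2) - 1*4) = -3 + (-7 - 4) = -3 - 11 = -14)
f - 31*X(1, 7) = -14 - 124*1² = -14 - 124 = -138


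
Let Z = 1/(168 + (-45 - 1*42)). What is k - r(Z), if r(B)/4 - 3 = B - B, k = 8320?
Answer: 8308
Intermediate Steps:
Z = 1/81 (Z = 1/(168 + (-45 - 42)) = 1/(168 - 87) = 1/81 ≈ 0.012346)
r(B) = 12 (r(B) = 12 + 4*(B - B) = 12 + 4*0 = 12 + 0 = 12)
k - r(Z) = 8320 - 1*12 = 8320 - 12 = 8308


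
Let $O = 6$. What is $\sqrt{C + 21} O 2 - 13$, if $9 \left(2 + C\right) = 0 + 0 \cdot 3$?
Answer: $-13 + 12 \sqrt{19} \approx 39.307$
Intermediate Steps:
$C = -2$ ($C = -2 + \frac{0 + 0 \cdot 3}{9} = -2 + \frac{0 + 0}{9} = -2 + \frac{1}{9} \cdot 0 = -2 + 0 = -2$)
$\sqrt{C + 21} O 2 - 13 = \sqrt{-2 + 21} \cdot 6 \cdot 2 - 13 = \sqrt{19} \cdot 12 - 13 = 12 \sqrt{19} - 13 = -13 + 12 \sqrt{19}$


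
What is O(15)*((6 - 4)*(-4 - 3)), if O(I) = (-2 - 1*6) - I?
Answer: 322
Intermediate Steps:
O(I) = -8 - I (O(I) = (-2 - 6) - I = -8 - I)
O(15)*((6 - 4)*(-4 - 3)) = (-8 - 1*15)*((6 - 4)*(-4 - 3)) = (-8 - 15)*(2*(-7)) = -23*(-14) = 322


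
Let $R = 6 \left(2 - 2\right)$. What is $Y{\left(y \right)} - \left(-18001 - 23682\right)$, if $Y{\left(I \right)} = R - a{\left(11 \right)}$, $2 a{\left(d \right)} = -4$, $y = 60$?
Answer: $41685$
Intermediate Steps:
$a{\left(d \right)} = -2$ ($a{\left(d \right)} = \frac{1}{2} \left(-4\right) = -2$)
$R = 0$ ($R = 6 \cdot 0 = 0$)
$Y{\left(I \right)} = 2$ ($Y{\left(I \right)} = 0 - -2 = 0 + 2 = 2$)
$Y{\left(y \right)} - \left(-18001 - 23682\right) = 2 - \left(-18001 - 23682\right) = 2 - -41683 = 2 + 41683 = 41685$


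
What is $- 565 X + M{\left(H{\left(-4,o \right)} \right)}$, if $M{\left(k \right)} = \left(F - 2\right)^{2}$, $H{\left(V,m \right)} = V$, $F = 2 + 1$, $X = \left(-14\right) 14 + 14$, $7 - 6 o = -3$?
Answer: $102831$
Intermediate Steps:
$o = \frac{5}{3}$ ($o = \frac{7}{6} - - \frac{1}{2} = \frac{7}{6} + \frac{1}{2} = \frac{5}{3} \approx 1.6667$)
$X = -182$ ($X = -196 + 14 = -182$)
$F = 3$
$M{\left(k \right)} = 1$ ($M{\left(k \right)} = \left(3 - 2\right)^{2} = 1^{2} = 1$)
$- 565 X + M{\left(H{\left(-4,o \right)} \right)} = \left(-565\right) \left(-182\right) + 1 = 102830 + 1 = 102831$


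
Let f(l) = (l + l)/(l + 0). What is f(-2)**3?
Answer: 8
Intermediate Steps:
f(l) = 2 (f(l) = (2*l)/l = 2)
f(-2)**3 = 2**3 = 8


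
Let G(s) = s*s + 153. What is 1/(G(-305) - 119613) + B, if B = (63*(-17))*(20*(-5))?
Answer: 2831188499/26435 ≈ 1.0710e+5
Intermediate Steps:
G(s) = 153 + s² (G(s) = s² + 153 = 153 + s²)
B = 107100 (B = -1071*(-100) = 107100)
1/(G(-305) - 119613) + B = 1/((153 + (-305)²) - 119613) + 107100 = 1/((153 + 93025) - 119613) + 107100 = 1/(93178 - 119613) + 107100 = 1/(-26435) + 107100 = -1/26435 + 107100 = 2831188499/26435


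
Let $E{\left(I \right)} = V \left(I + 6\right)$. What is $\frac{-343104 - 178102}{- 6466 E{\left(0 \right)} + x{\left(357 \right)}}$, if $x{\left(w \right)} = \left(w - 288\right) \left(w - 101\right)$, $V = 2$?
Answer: $\frac{260603}{29964} \approx 8.6972$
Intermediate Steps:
$x{\left(w \right)} = \left(-288 + w\right) \left(-101 + w\right)$
$E{\left(I \right)} = 12 + 2 I$ ($E{\left(I \right)} = 2 \left(I + 6\right) = 2 \left(6 + I\right) = 12 + 2 I$)
$\frac{-343104 - 178102}{- 6466 E{\left(0 \right)} + x{\left(357 \right)}} = \frac{-343104 - 178102}{- 6466 \left(12 + 2 \cdot 0\right) + \left(29088 + 357^{2} - 138873\right)} = - \frac{521206}{- 6466 \left(12 + 0\right) + \left(29088 + 127449 - 138873\right)} = - \frac{521206}{\left(-6466\right) 12 + 17664} = - \frac{521206}{-77592 + 17664} = - \frac{521206}{-59928} = \left(-521206\right) \left(- \frac{1}{59928}\right) = \frac{260603}{29964}$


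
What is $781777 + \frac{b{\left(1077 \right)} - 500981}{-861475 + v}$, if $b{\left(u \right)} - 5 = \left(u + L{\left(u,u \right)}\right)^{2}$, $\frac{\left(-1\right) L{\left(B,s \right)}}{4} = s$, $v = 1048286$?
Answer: $\frac{146054481532}{186811} \approx 7.8183 \cdot 10^{5}$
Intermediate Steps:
$L{\left(B,s \right)} = - 4 s$
$b{\left(u \right)} = 5 + 9 u^{2}$ ($b{\left(u \right)} = 5 + \left(u - 4 u\right)^{2} = 5 + \left(- 3 u\right)^{2} = 5 + 9 u^{2}$)
$781777 + \frac{b{\left(1077 \right)} - 500981}{-861475 + v} = 781777 + \frac{\left(5 + 9 \cdot 1077^{2}\right) - 500981}{-861475 + 1048286} = 781777 + \frac{\left(5 + 9 \cdot 1159929\right) - 500981}{186811} = 781777 + \left(\left(5 + 10439361\right) - 500981\right) \frac{1}{186811} = 781777 + \left(10439366 - 500981\right) \frac{1}{186811} = 781777 + 9938385 \cdot \frac{1}{186811} = 781777 + \frac{9938385}{186811} = \frac{146054481532}{186811}$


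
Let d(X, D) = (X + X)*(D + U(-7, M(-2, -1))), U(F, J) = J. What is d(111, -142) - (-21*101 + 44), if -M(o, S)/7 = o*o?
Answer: -35663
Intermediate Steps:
M(o, S) = -7*o**2 (M(o, S) = -7*o*o = -7*o**2)
d(X, D) = 2*X*(-28 + D) (d(X, D) = (X + X)*(D - 7*(-2)**2) = (2*X)*(D - 7*4) = (2*X)*(D - 28) = (2*X)*(-28 + D) = 2*X*(-28 + D))
d(111, -142) - (-21*101 + 44) = 2*111*(-28 - 142) - (-21*101 + 44) = 2*111*(-170) - (-2121 + 44) = -37740 - 1*(-2077) = -37740 + 2077 = -35663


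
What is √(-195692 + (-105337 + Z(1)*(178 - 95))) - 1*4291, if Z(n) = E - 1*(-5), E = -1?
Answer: -4291 + I*√300697 ≈ -4291.0 + 548.36*I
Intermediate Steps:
Z(n) = 4 (Z(n) = -1 - 1*(-5) = -1 + 5 = 4)
√(-195692 + (-105337 + Z(1)*(178 - 95))) - 1*4291 = √(-195692 + (-105337 + 4*(178 - 95))) - 1*4291 = √(-195692 + (-105337 + 4*83)) - 4291 = √(-195692 + (-105337 + 332)) - 4291 = √(-195692 - 105005) - 4291 = √(-300697) - 4291 = I*√300697 - 4291 = -4291 + I*√300697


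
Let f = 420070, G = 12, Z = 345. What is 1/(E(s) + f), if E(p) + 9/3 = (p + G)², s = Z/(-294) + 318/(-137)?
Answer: 180257476/75733257212141 ≈ 2.3802e-6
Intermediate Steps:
s = -46919/13426 (s = 345/(-294) + 318/(-137) = 345*(-1/294) + 318*(-1/137) = -115/98 - 318/137 = -46919/13426 ≈ -3.4946)
E(p) = -3 + (12 + p)² (E(p) = -3 + (p + 12)² = -3 + (12 + p)²)
1/(E(s) + f) = 1/((-3 + (12 - 46919/13426)²) + 420070) = 1/((-3 + (114193/13426)²) + 420070) = 1/((-3 + 13040041249/180257476) + 420070) = 1/(12499268821/180257476 + 420070) = 1/(75733257212141/180257476) = 180257476/75733257212141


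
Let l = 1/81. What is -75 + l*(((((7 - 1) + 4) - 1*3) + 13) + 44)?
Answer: -6011/81 ≈ -74.210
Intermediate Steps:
l = 1/81 ≈ 0.012346
-75 + l*(((((7 - 1) + 4) - 1*3) + 13) + 44) = -75 + (((((7 - 1) + 4) - 1*3) + 13) + 44)/81 = -75 + ((((6 + 4) - 3) + 13) + 44)/81 = -75 + (((10 - 3) + 13) + 44)/81 = -75 + ((7 + 13) + 44)/81 = -75 + (20 + 44)/81 = -75 + (1/81)*64 = -75 + 64/81 = -6011/81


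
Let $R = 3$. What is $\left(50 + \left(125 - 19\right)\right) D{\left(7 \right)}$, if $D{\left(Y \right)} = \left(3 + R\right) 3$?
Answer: $2808$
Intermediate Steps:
$D{\left(Y \right)} = 18$ ($D{\left(Y \right)} = \left(3 + 3\right) 3 = 6 \cdot 3 = 18$)
$\left(50 + \left(125 - 19\right)\right) D{\left(7 \right)} = \left(50 + \left(125 - 19\right)\right) 18 = \left(50 + 106\right) 18 = 156 \cdot 18 = 2808$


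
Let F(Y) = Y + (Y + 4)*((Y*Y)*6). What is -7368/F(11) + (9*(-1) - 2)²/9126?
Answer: -65921347/99482526 ≈ -0.66264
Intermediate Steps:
F(Y) = Y + 6*Y²*(4 + Y) (F(Y) = Y + (4 + Y)*(Y²*6) = Y + (4 + Y)*(6*Y²) = Y + 6*Y²*(4 + Y))
-7368/F(11) + (9*(-1) - 2)²/9126 = -7368*1/(11*(1 + 6*11² + 24*11)) + (9*(-1) - 2)²/9126 = -7368*1/(11*(1 + 6*121 + 264)) + (-9 - 2)²*(1/9126) = -7368*1/(11*(1 + 726 + 264)) + (-11)²*(1/9126) = -7368/(11*991) + 121*(1/9126) = -7368/10901 + 121/9126 = -65921347/99482526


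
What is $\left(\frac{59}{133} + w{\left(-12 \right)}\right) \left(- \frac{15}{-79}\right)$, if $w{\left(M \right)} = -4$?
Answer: $- \frac{7095}{10507} \approx -0.67526$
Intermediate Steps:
$\left(\frac{59}{133} + w{\left(-12 \right)}\right) \left(- \frac{15}{-79}\right) = \left(\frac{59}{133} - 4\right) \left(- \frac{15}{-79}\right) = \left(59 \cdot \frac{1}{133} - 4\right) \left(\left(-15\right) \left(- \frac{1}{79}\right)\right) = \left(\frac{59}{133} - 4\right) \frac{15}{79} = \left(- \frac{473}{133}\right) \frac{15}{79} = - \frac{7095}{10507}$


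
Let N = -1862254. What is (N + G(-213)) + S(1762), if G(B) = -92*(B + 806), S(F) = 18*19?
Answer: -1916468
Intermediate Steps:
S(F) = 342
G(B) = -74152 - 92*B (G(B) = -92*(806 + B) = -74152 - 92*B)
(N + G(-213)) + S(1762) = (-1862254 + (-74152 - 92*(-213))) + 342 = (-1862254 + (-74152 + 19596)) + 342 = (-1862254 - 54556) + 342 = -1916810 + 342 = -1916468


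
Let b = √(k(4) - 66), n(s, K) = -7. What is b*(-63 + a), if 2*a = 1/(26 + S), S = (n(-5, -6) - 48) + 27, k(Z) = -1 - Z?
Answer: -253*I*√71/4 ≈ -532.95*I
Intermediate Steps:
S = -28 (S = (-7 - 48) + 27 = -55 + 27 = -28)
b = I*√71 (b = √((-1 - 1*4) - 66) = √((-1 - 4) - 66) = √(-5 - 66) = √(-71) = I*√71 ≈ 8.4261*I)
a = -¼ (a = 1/(2*(26 - 28)) = (½)/(-2) = (½)*(-½) = -¼ ≈ -0.25000)
b*(-63 + a) = (I*√71)*(-63 - ¼) = (I*√71)*(-253/4) = -253*I*√71/4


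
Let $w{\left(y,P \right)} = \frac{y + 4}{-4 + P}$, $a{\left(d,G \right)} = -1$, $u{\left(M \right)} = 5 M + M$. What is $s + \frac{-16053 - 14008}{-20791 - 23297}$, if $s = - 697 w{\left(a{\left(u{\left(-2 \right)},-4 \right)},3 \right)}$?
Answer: $\frac{92218069}{44088} \approx 2091.7$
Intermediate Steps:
$u{\left(M \right)} = 6 M$
$w{\left(y,P \right)} = \frac{4 + y}{-4 + P}$
$s = 2091$ ($s = - 697 \frac{4 - 1}{-4 + 3} = - 697 \frac{1}{-1} \cdot 3 = - 697 \left(\left(-1\right) 3\right) = \left(-697\right) \left(-3\right) = 2091$)
$s + \frac{-16053 - 14008}{-20791 - 23297} = 2091 + \frac{-16053 - 14008}{-20791 - 23297} = 2091 - \frac{30061}{-44088} = 2091 - - \frac{30061}{44088} = 2091 + \frac{30061}{44088} = \frac{92218069}{44088}$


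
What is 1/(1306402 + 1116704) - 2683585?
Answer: -6502610915009/2423106 ≈ -2.6836e+6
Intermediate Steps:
1/(1306402 + 1116704) - 2683585 = 1/2423106 - 2683585 = -6502610915009/2423106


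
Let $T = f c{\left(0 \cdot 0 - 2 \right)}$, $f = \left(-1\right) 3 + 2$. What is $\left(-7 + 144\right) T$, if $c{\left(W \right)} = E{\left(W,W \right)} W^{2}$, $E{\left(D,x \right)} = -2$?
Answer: $1096$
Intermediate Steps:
$c{\left(W \right)} = - 2 W^{2}$
$f = -1$ ($f = -3 + 2 = -1$)
$T = 8$ ($T = - \left(-2\right) \left(0 \cdot 0 - 2\right)^{2} = - \left(-2\right) \left(0 - 2\right)^{2} = - \left(-2\right) \left(-2\right)^{2} = - \left(-2\right) 4 = \left(-1\right) \left(-8\right) = 8$)
$\left(-7 + 144\right) T = \left(-7 + 144\right) 8 = 137 \cdot 8 = 1096$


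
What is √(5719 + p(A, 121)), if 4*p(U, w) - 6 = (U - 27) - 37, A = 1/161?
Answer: √591465539/322 ≈ 75.528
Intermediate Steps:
A = 1/161 ≈ 0.0062112
p(U, w) = -29/2 + U/4 (p(U, w) = 3/2 + ((U - 27) - 37)/4 = 3/2 + ((-27 + U) - 37)/4 = 3/2 + (-64 + U)/4 = 3/2 + (-16 + U/4) = -29/2 + U/4)
√(5719 + p(A, 121)) = √(5719 + (-29/2 + (¼)*(1/161))) = √(5719 + (-29/2 + 1/644)) = √(5719 - 9337/644) = √(3673699/644) = √591465539/322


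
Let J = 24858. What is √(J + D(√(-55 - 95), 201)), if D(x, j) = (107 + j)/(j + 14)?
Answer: √1149127270/215 ≈ 157.67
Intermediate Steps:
D(x, j) = (107 + j)/(14 + j)
√(J + D(√(-55 - 95), 201)) = √(24858 + (107 + 201)/(14 + 201)) = √(24858 + 308/215) = √(5344778/215) = √1149127270/215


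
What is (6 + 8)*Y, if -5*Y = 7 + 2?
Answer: -126/5 ≈ -25.200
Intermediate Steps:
Y = -9/5 (Y = -(7 + 2)/5 = -1/5*9 = -9/5 ≈ -1.8000)
(6 + 8)*Y = (6 + 8)*(-9/5) = 14*(-9/5) = -126/5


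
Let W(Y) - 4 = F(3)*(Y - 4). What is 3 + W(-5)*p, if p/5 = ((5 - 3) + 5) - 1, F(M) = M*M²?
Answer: -7167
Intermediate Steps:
F(M) = M³
p = 30 (p = 5*(((5 - 3) + 5) - 1) = 5*((2 + 5) - 1) = 5*(7 - 1) = 5*6 = 30)
W(Y) = -104 + 27*Y (W(Y) = 4 + 3³*(Y - 4) = 4 + 27*(-4 + Y) = 4 + (-108 + 27*Y) = -104 + 27*Y)
3 + W(-5)*p = 3 + (-104 + 27*(-5))*30 = 3 + (-104 - 135)*30 = 3 - 239*30 = 3 - 7170 = -7167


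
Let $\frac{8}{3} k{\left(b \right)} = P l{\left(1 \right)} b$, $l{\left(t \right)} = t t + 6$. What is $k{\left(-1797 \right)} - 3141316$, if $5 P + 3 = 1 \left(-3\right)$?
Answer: $- \frac{62713109}{20} \approx -3.1357 \cdot 10^{6}$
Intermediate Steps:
$l{\left(t \right)} = 6 + t^{2}$ ($l{\left(t \right)} = t^{2} + 6 = 6 + t^{2}$)
$P = - \frac{6}{5}$ ($P = - \frac{3}{5} + \frac{1 \left(-3\right)}{5} = - \frac{3}{5} + \frac{1}{5} \left(-3\right) = - \frac{3}{5} - \frac{3}{5} = - \frac{6}{5} \approx -1.2$)
$k{\left(b \right)} = - \frac{63 b}{20}$ ($k{\left(b \right)} = \frac{3 - \frac{6 \left(6 + 1^{2}\right)}{5} b}{8} = \frac{3 - \frac{6 \left(6 + 1\right)}{5} b}{8} = \frac{3 \left(- \frac{6}{5}\right) 7 b}{8} = \frac{3 \left(- \frac{42 b}{5}\right)}{8} = - \frac{63 b}{20}$)
$k{\left(-1797 \right)} - 3141316 = \left(- \frac{63}{20}\right) \left(-1797\right) - 3141316 = \frac{113211}{20} - 3141316 = - \frac{62713109}{20}$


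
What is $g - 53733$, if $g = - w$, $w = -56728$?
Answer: $2995$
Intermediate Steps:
$g = 56728$ ($g = \left(-1\right) \left(-56728\right) = 56728$)
$g - 53733 = 56728 - 53733 = 2995$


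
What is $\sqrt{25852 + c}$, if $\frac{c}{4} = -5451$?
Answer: $4 \sqrt{253} \approx 63.624$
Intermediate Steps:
$c = -21804$ ($c = 4 \left(-5451\right) = -21804$)
$\sqrt{25852 + c} = \sqrt{25852 - 21804} = \sqrt{4048} = 4 \sqrt{253}$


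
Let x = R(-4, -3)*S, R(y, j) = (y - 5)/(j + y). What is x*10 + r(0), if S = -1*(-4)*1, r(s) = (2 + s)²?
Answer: 388/7 ≈ 55.429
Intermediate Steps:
R(y, j) = (-5 + y)/(j + y)
S = 4 (S = 4*1 = 4)
x = 36/7 (x = ((-5 - 4)/(-3 - 4))*4 = (-9/(-7))*4 = -⅐*(-9)*4 = (9/7)*4 = 36/7 ≈ 5.1429)
x*10 + r(0) = (36/7)*10 + (2 + 0)² = 360/7 + 2² = 360/7 + 4 = 388/7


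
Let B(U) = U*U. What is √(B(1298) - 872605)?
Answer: √812199 ≈ 901.22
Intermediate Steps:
B(U) = U²
√(B(1298) - 872605) = √(1298² - 872605) = √(1684804 - 872605) = √812199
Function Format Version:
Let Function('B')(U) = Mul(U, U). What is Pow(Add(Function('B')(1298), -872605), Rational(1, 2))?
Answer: Pow(812199, Rational(1, 2)) ≈ 901.22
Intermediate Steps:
Function('B')(U) = Pow(U, 2)
Pow(Add(Function('B')(1298), -872605), Rational(1, 2)) = Pow(Add(Pow(1298, 2), -872605), Rational(1, 2)) = Pow(Add(1684804, -872605), Rational(1, 2)) = Pow(812199, Rational(1, 2))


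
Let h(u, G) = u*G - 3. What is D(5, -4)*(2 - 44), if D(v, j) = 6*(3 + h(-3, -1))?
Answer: -756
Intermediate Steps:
h(u, G) = -3 + G*u (h(u, G) = G*u - 3 = -3 + G*u)
D(v, j) = 18 (D(v, j) = 6*(3 + (-3 - 1*(-3))) = 6*(3 + (-3 + 3)) = 6*(3 + 0) = 6*3 = 18)
D(5, -4)*(2 - 44) = 18*(2 - 44) = 18*(-42) = -756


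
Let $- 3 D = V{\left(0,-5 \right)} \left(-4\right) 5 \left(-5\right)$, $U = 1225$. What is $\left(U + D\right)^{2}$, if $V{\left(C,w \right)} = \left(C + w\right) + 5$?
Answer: $1500625$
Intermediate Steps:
$V{\left(C,w \right)} = 5 + C + w$
$D = 0$ ($D = - \frac{\left(5 + 0 - 5\right) \left(-4\right) 5 \left(-5\right)}{3} = - \frac{0 \left(\left(-20\right) \left(-5\right)\right)}{3} = - \frac{0 \cdot 100}{3} = \left(- \frac{1}{3}\right) 0 = 0$)
$\left(U + D\right)^{2} = \left(1225 + 0\right)^{2} = 1225^{2} = 1500625$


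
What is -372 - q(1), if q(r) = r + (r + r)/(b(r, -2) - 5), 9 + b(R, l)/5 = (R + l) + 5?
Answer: -5594/15 ≈ -372.93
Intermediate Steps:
b(R, l) = -20 + 5*R + 5*l (b(R, l) = -45 + 5*((R + l) + 5) = -45 + 5*(5 + R + l) = -45 + (25 + 5*R + 5*l) = -20 + 5*R + 5*l)
q(r) = r + 2*r/(-35 + 5*r) (q(r) = r + (r + r)/((-20 + 5*r + 5*(-2)) - 5) = r + (2*r)/((-20 + 5*r - 10) - 5) = r + (2*r)/((-30 + 5*r) - 5) = r + (2*r)/(-35 + 5*r) = r + 2*r/(-35 + 5*r))
-372 - q(1) = -372 - (-33 + 5*1)/(5*(-7 + 1)) = -372 - (-33 + 5)/(5*(-6)) = -372 - (-1)*(-28)/(5*6) = -372 - 1*14/15 = -372 - 14/15 = -5594/15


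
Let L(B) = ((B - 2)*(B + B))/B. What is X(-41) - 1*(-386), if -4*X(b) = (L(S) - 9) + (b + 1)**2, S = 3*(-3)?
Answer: -25/4 ≈ -6.2500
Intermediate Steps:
S = -9
L(B) = -4 + 2*B (L(B) = ((-2 + B)*(2*B))/B = (2*B*(-2 + B))/B = -4 + 2*B)
X(b) = 31/4 - (1 + b)**2/4 (X(b) = -(((-4 + 2*(-9)) - 9) + (b + 1)**2)/4 = -(((-4 - 18) - 9) + (1 + b)**2)/4 = -((-22 - 9) + (1 + b)**2)/4 = -(-31 + (1 + b)**2)/4 = 31/4 - (1 + b)**2/4)
X(-41) - 1*(-386) = (31/4 - (1 - 41)**2/4) - 1*(-386) = (31/4 - 1/4*(-40)**2) + 386 = (31/4 - 1/4*1600) + 386 = (31/4 - 400) + 386 = -1569/4 + 386 = -25/4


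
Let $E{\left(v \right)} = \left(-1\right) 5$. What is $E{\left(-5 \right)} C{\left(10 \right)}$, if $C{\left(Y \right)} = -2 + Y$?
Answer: $-40$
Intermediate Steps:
$E{\left(v \right)} = -5$
$E{\left(-5 \right)} C{\left(10 \right)} = - 5 \left(-2 + 10\right) = \left(-5\right) 8 = -40$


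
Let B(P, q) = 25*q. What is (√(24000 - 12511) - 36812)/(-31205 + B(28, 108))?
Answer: 36812/28505 - √11489/28505 ≈ 1.2877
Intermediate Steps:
(√(24000 - 12511) - 36812)/(-31205 + B(28, 108)) = (√(24000 - 12511) - 36812)/(-31205 + 25*108) = (√11489 - 36812)/(-31205 + 2700) = (-36812 + √11489)/(-28505) = (-36812 + √11489)*(-1/28505) = 36812/28505 - √11489/28505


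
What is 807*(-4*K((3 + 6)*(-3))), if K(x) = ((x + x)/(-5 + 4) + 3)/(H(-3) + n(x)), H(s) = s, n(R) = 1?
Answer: 91998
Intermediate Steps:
K(x) = -3/2 + x (K(x) = ((x + x)/(-5 + 4) + 3)/(-3 + 1) = ((2*x)/(-1) + 3)/(-2) = ((2*x)*(-1) + 3)*(-1/2) = (-2*x + 3)*(-1/2) = (3 - 2*x)*(-1/2) = -3/2 + x)
807*(-4*K((3 + 6)*(-3))) = 807*(-4*(-3/2 + (3 + 6)*(-3))) = 807*(-4*(-3/2 + 9*(-3))) = 807*(-4*(-3/2 - 27)) = 807*(-4*(-57/2)) = 807*114 = 91998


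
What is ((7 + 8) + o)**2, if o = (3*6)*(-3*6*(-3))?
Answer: 974169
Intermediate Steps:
o = 972 (o = 18*(-18*(-3)) = 18*54 = 972)
((7 + 8) + o)**2 = ((7 + 8) + 972)**2 = (15 + 972)**2 = 987**2 = 974169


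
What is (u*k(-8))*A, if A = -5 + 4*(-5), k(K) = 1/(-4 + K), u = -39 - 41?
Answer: -500/3 ≈ -166.67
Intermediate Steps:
u = -80
A = -25 (A = -5 - 20 = -25)
(u*k(-8))*A = -80/(-4 - 8)*(-25) = -80/(-12)*(-25) = -80*(-1/12)*(-25) = (20/3)*(-25) = -500/3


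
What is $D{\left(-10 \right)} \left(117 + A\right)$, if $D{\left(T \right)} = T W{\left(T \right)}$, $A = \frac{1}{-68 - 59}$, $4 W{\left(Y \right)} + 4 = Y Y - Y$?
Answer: $- \frac{3937370}{127} \approx -31003.0$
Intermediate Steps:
$W{\left(Y \right)} = -1 - \frac{Y}{4} + \frac{Y^{2}}{4}$ ($W{\left(Y \right)} = -1 + \frac{Y Y - Y}{4} = -1 + \frac{Y^{2} - Y}{4} = -1 + \left(- \frac{Y}{4} + \frac{Y^{2}}{4}\right) = -1 - \frac{Y}{4} + \frac{Y^{2}}{4}$)
$A = - \frac{1}{127}$ ($A = \frac{1}{-127} = - \frac{1}{127} \approx -0.007874$)
$D{\left(T \right)} = T \left(-1 - \frac{T}{4} + \frac{T^{2}}{4}\right)$
$D{\left(-10 \right)} \left(117 + A\right) = \frac{1}{4} \left(-10\right) \left(-4 + \left(-10\right)^{2} - -10\right) \left(117 - \frac{1}{127}\right) = \frac{1}{4} \left(-10\right) \left(-4 + 100 + 10\right) \frac{14858}{127} = \frac{1}{4} \left(-10\right) 106 \cdot \frac{14858}{127} = \left(-265\right) \frac{14858}{127} = - \frac{3937370}{127}$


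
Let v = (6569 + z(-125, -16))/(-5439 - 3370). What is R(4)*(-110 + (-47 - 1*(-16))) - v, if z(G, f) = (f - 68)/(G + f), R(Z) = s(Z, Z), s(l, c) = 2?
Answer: -116445715/414023 ≈ -281.25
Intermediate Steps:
R(Z) = 2
z(G, f) = (-68 + f)/(G + f)
v = -308771/414023 (v = (6569 + (-68 - 16)/(-125 - 16))/(-5439 - 3370) = (6569 - 84/(-141))/(-8809) = (6569 - 1/141*(-84))*(-1/8809) = (6569 + 28/47)*(-1/8809) = (308771/47)*(-1/8809) = -308771/414023 ≈ -0.74578)
R(4)*(-110 + (-47 - 1*(-16))) - v = 2*(-110 + (-47 - 1*(-16))) - 1*(-308771/414023) = 2*(-110 + (-47 + 16)) + 308771/414023 = 2*(-110 - 31) + 308771/414023 = 2*(-141) + 308771/414023 = -282 + 308771/414023 = -116445715/414023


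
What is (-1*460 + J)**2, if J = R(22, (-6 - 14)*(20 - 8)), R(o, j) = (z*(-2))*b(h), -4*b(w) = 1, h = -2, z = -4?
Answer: 213444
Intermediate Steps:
b(w) = -1/4 (b(w) = -1/4*1 = -1/4)
R(o, j) = -2 (R(o, j) = -4*(-2)*(-1/4) = 8*(-1/4) = -2)
J = -2
(-1*460 + J)**2 = (-1*460 - 2)**2 = (-460 - 2)**2 = (-462)**2 = 213444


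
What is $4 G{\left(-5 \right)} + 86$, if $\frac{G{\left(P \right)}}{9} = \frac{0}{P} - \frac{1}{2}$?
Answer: $68$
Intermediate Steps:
$G{\left(P \right)} = - \frac{9}{2}$ ($G{\left(P \right)} = 9 \left(\frac{0}{P} - \frac{1}{2}\right) = 9 \left(0 - \frac{1}{2}\right) = 9 \left(- \frac{1}{2}\right) = - \frac{9}{2}$)
$4 G{\left(-5 \right)} + 86 = 4 \left(- \frac{9}{2}\right) + 86 = -18 + 86 = 68$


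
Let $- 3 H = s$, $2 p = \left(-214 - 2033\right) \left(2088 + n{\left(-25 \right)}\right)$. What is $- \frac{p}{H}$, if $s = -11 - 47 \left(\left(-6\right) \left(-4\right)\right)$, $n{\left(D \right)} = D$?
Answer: $\frac{13906683}{2278} \approx 6104.8$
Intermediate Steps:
$p = - \frac{4635561}{2}$ ($p = \frac{\left(-214 - 2033\right) \left(2088 - 25\right)}{2} = \frac{\left(-2247\right) 2063}{2} = \frac{1}{2} \left(-4635561\right) = - \frac{4635561}{2} \approx -2.3178 \cdot 10^{6}$)
$s = -1139$ ($s = -11 - 1128 = -1139$)
$H = \frac{1139}{3}$ ($H = \left(- \frac{1}{3}\right) \left(-1139\right) = \frac{1139}{3} \approx 379.67$)
$- \frac{p}{H} = - \frac{-4635561}{2 \cdot \frac{1139}{3}} = - \frac{\left(-4635561\right) 3}{2 \cdot 1139} = \left(-1\right) \left(- \frac{13906683}{2278}\right) = \frac{13906683}{2278}$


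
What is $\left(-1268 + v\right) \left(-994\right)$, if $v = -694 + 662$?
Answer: $1292200$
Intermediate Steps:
$v = -32$
$\left(-1268 + v\right) \left(-994\right) = \left(-1268 - 32\right) \left(-994\right) = \left(-1300\right) \left(-994\right) = 1292200$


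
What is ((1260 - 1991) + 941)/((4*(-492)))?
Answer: -35/328 ≈ -0.10671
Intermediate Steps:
((1260 - 1991) + 941)/((4*(-492))) = (-731 + 941)/(-1968) = 210*(-1/1968) = -35/328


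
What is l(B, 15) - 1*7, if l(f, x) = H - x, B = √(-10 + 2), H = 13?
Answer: -9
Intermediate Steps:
B = 2*I*√2 (B = √(-8) = 2*I*√2 ≈ 2.8284*I)
l(f, x) = 13 - x
l(B, 15) - 1*7 = (13 - 1*15) - 1*7 = (13 - 15) - 7 = -2 - 7 = -9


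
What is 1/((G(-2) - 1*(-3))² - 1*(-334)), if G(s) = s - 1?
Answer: 1/334 ≈ 0.0029940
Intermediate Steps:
G(s) = -1 + s
1/((G(-2) - 1*(-3))² - 1*(-334)) = 1/(((-1 - 2) - 1*(-3))² - 1*(-334)) = 1/((-3 + 3)² + 334) = 1/(0² + 334) = 1/(0 + 334) = 1/334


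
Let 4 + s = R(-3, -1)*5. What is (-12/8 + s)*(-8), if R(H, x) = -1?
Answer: 84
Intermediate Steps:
s = -9 (s = -4 - 1*5 = -4 - 5 = -9)
(-12/8 + s)*(-8) = (-12/8 - 9)*(-8) = (-12*1/8 - 9)*(-8) = (-3/2 - 9)*(-8) = -21/2*(-8) = 84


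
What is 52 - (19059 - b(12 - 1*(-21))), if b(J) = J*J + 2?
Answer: -17916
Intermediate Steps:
b(J) = 2 + J**2 (b(J) = J**2 + 2 = 2 + J**2)
52 - (19059 - b(12 - 1*(-21))) = 52 - (19059 - (2 + (12 - 1*(-21))**2)) = 52 - (19059 - (2 + (12 + 21)**2)) = 52 - (19059 - (2 + 33**2)) = 52 - (19059 - (2 + 1089)) = 52 - (19059 - 1*1091) = 52 - (19059 - 1091) = 52 - 1*17968 = 52 - 17968 = -17916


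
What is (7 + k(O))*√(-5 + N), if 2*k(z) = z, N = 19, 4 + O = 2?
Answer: 6*√14 ≈ 22.450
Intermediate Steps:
O = -2 (O = -4 + 2 = -2)
k(z) = z/2
(7 + k(O))*√(-5 + N) = (7 + (½)*(-2))*√(-5 + 19) = (7 - 1)*√14 = 6*√14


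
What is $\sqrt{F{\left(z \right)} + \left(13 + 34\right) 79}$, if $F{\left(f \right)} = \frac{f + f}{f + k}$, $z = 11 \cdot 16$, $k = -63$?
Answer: $\frac{\sqrt{47451073}}{113} \approx 60.96$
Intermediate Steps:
$z = 176$
$F{\left(f \right)} = \frac{2 f}{-63 + f}$ ($F{\left(f \right)} = \frac{f + f}{f - 63} = \frac{2 f}{-63 + f}$)
$\sqrt{F{\left(z \right)} + \left(13 + 34\right) 79} = \sqrt{2 \cdot 176 \frac{1}{-63 + 176} + \left(13 + 34\right) 79} = \sqrt{2 \cdot 176 \cdot \frac{1}{113} + 47 \cdot 79} = \sqrt{2 \cdot 176 \cdot \frac{1}{113} + 3713} = \sqrt{\frac{352}{113} + 3713} = \sqrt{\frac{419921}{113}} = \frac{\sqrt{47451073}}{113}$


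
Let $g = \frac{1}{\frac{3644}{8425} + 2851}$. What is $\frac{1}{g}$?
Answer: $\frac{24023319}{8425} \approx 2851.4$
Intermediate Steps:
$g = \frac{8425}{24023319}$ ($g = \frac{1}{3644 \cdot \frac{1}{8425} + 2851} = \frac{1}{\frac{3644}{8425} + 2851} = \frac{1}{\frac{24023319}{8425}} = \frac{8425}{24023319} \approx 0.0003507$)
$\frac{1}{g} = \frac{1}{\frac{8425}{24023319}} = \frac{24023319}{8425}$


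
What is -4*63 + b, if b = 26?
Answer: -226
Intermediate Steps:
-4*63 + b = -4*63 + 26 = -252 + 26 = -226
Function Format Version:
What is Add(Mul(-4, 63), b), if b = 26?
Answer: -226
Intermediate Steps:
Add(Mul(-4, 63), b) = Add(Mul(-4, 63), 26) = Add(-252, 26) = -226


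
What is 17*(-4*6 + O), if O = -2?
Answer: -442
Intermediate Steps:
17*(-4*6 + O) = 17*(-4*6 - 2) = 17*(-24 - 2) = 17*(-26) = -442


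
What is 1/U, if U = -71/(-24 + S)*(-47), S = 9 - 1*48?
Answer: -63/3337 ≈ -0.018879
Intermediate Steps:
S = -39 (S = 9 - 48 = -39)
U = -3337/63 (U = -71/(-24 - 39)*(-47) = -71/(-63)*(-47) = -71*(-1/63)*(-47) = (71/63)*(-47) = -3337/63 ≈ -52.968)
1/U = 1/(-3337/63) = -63/3337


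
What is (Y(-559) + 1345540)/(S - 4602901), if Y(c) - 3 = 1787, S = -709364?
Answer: -89822/354151 ≈ -0.25363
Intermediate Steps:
Y(c) = 1790 (Y(c) = 3 + 1787 = 1790)
(Y(-559) + 1345540)/(S - 4602901) = (1790 + 1345540)/(-709364 - 4602901) = 1347330/(-5312265) = 1347330*(-1/5312265) = -89822/354151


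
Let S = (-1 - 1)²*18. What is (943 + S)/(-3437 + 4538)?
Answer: 1015/1101 ≈ 0.92189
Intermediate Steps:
S = 72 (S = (-2)²*18 = 4*18 = 72)
(943 + S)/(-3437 + 4538) = (943 + 72)/(-3437 + 4538) = 1015/1101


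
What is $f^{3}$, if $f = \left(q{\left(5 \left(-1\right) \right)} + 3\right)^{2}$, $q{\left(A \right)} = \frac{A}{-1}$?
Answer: $262144$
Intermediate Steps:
$q{\left(A \right)} = - A$ ($q{\left(A \right)} = A \left(-1\right) = - A$)
$f = 64$ ($f = \left(- 5 \left(-1\right) + 3\right)^{2} = \left(\left(-1\right) \left(-5\right) + 3\right)^{2} = \left(5 + 3\right)^{2} = 8^{2} = 64$)
$f^{3} = 64^{3} = 262144$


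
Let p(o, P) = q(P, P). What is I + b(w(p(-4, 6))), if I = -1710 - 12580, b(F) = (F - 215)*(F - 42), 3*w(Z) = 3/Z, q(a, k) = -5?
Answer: -130214/25 ≈ -5208.6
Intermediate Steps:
p(o, P) = -5
w(Z) = 1/Z (w(Z) = (3/Z)/3 = 1/Z)
b(F) = (-215 + F)*(-42 + F)
I = -14290
I + b(w(p(-4, 6))) = -14290 + (9030 + (1/(-5))² - 257/(-5)) = -14290 + (9030 + (-⅕)² - 257*(-⅕)) = -14290 + (9030 + 1/25 + 257/5) = -14290 + 227036/25 = -130214/25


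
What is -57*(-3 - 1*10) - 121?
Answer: 620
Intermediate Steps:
-57*(-3 - 1*10) - 121 = -57*(-3 - 10) - 121 = -57*(-13) - 121 = 741 - 121 = 620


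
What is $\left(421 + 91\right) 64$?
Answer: $32768$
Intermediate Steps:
$\left(421 + 91\right) 64 = 512 \cdot 64 = 32768$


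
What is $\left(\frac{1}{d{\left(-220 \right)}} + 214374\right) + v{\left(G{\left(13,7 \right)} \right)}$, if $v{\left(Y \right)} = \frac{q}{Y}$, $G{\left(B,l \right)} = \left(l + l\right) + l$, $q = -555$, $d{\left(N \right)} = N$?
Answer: $\frac{330095253}{1540} \approx 2.1435 \cdot 10^{5}$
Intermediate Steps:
$G{\left(B,l \right)} = 3 l$ ($G{\left(B,l \right)} = 2 l + l = 3 l$)
$v{\left(Y \right)} = - \frac{555}{Y}$
$\left(\frac{1}{d{\left(-220 \right)}} + 214374\right) + v{\left(G{\left(13,7 \right)} \right)} = \left(\frac{1}{-220} + 214374\right) - \frac{555}{3 \cdot 7} = \left(- \frac{1}{220} + 214374\right) - \frac{555}{21} = \frac{47162279}{220} - \frac{185}{7} = \frac{330095253}{1540}$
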